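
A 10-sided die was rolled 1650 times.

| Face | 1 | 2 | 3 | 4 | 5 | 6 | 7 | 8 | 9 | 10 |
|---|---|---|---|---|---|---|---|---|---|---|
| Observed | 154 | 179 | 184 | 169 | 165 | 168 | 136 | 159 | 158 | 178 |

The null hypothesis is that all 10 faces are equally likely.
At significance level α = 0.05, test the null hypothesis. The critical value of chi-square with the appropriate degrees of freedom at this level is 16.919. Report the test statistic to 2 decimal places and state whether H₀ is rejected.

Expected count for each of the 10 categories: 1650/10 = 165.
cat         O        E   (O−E)²/E
1         154      165      0.733
2         179      165      1.188
3         184      165      2.188
4         169      165      0.097
5         165      165      0.000
6         168      165      0.055
7         136      165      5.097
8         159      165      0.218
9         158      165      0.297
10        178      165      1.024
Sum = 10.90
df = 9. Since 10.90 < 16.919, we do not reject H₀.

10.90; do not reject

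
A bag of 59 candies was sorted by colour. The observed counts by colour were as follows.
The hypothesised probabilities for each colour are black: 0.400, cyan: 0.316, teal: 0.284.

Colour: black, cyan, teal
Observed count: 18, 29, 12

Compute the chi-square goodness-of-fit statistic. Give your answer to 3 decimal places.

Expected counts E_i = n·p_i: 59×0.400 = 23.6, 59×0.316 = 18.644, 59×0.284 = 16.756.
black: (18 − 23.6)²/23.6 = 31.36/23.6 = 1.3288
cyan: (29 − 18.644)²/18.644 = 107.246736/18.644 = 5.7523
teal: (12 − 16.756)²/16.756 = 22.619536/16.756 = 1.3499
Sum = 8.431

8.431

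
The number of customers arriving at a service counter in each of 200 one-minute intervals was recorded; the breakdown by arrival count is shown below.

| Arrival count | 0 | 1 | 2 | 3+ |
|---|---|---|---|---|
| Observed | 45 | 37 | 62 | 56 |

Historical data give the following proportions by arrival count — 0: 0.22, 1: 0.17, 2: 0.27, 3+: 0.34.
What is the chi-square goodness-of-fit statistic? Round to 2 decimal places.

Expected counts E_i = n·p_i: 200×0.22 = 44, 200×0.17 = 34, 200×0.27 = 54, 200×0.34 = 68.
0: (45 − 44)²/44 = 1/44 = 0.023
1: (37 − 34)²/34 = 9/34 = 0.265
2: (62 − 54)²/54 = 64/54 = 1.185
3+: (56 − 68)²/68 = 144/68 = 2.118
Sum = 3.59

3.59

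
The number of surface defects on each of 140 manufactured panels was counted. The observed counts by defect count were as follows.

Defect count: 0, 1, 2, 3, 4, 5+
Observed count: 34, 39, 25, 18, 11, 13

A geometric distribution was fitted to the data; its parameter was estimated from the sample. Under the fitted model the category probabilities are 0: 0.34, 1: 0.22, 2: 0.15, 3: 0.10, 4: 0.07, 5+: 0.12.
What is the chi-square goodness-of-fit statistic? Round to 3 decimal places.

Expected counts E_i = n·p_i: 140×0.34 = 47.6, 140×0.22 = 30.8, 140×0.15 = 21, 140×0.10 = 14, 140×0.07 = 9.8, 140×0.12 = 16.8.
0: (34 − 47.6)²/47.6 = 184.96/47.6 = 3.8857
1: (39 − 30.8)²/30.8 = 67.24/30.8 = 2.1831
2: (25 − 21)²/21 = 16/21 = 0.7619
3: (18 − 14)²/14 = 16/14 = 1.1429
4: (11 − 9.8)²/9.8 = 1.44/9.8 = 0.1469
5+: (13 − 16.8)²/16.8 = 14.44/16.8 = 0.8595
Sum = 8.980

8.980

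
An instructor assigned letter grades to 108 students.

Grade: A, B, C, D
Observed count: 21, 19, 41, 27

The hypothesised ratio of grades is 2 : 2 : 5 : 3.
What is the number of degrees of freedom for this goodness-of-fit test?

There are k = 4 categories and no parameters were estimated from the data, so df = 4 − 1 = 3.

3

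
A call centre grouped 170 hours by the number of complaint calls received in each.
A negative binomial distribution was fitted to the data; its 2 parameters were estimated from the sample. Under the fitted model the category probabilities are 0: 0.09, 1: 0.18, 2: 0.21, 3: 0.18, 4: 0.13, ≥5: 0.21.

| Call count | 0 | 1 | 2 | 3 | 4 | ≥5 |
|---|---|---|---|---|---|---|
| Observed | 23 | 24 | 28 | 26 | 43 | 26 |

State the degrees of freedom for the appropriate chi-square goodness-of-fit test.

There are k = 6 categories and 2 parameters estimated from the data, so df = 6 − 1 − 2 = 3.

3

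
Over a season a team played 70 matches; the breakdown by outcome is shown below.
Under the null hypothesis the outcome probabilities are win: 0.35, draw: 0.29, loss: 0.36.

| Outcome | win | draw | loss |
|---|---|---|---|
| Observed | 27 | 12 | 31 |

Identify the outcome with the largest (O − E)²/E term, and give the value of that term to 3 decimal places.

Expected counts E_i = n·p_i: 70×0.35 = 24.5, 70×0.29 = 20.3, 70×0.36 = 25.2.
win: (27 − 24.5)²/24.5 = 6.25/24.5 = 0.2551
draw: (12 − 20.3)²/20.3 = 68.89/20.3 = 3.3936
loss: (31 − 25.2)²/25.2 = 33.64/25.2 = 1.3349
The largest term is for draw: 3.394.

draw, 3.394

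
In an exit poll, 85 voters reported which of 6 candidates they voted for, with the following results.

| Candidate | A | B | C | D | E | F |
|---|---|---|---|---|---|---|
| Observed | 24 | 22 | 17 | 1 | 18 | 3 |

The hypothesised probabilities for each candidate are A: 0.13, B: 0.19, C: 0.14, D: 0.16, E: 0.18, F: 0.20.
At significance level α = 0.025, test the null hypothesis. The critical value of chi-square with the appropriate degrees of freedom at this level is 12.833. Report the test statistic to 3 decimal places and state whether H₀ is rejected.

43.161; reject

Expected counts E_i = n·p_i: 85×0.13 = 11.05, 85×0.19 = 16.15, 85×0.14 = 11.9, 85×0.16 = 13.6, 85×0.18 = 15.3, 85×0.20 = 17.
χ² = (24−11.05)²/11.05 + (22−16.15)²/16.15 + (17−11.9)²/11.9 + (1−13.6)²/13.6 + (18−15.3)²/15.3 + (3−17)²/17
   = 15.1767 + 2.1190 + 2.1857 + 11.6735 + 0.4765 + 11.5294
Sum = 43.161
df = 5. Since 43.161 > 12.833, we reject H₀.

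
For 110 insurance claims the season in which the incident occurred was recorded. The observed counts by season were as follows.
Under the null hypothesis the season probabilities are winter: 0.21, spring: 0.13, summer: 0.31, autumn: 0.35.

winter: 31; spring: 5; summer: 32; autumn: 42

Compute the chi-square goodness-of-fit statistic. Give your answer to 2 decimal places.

9.20

Expected counts E_i = n·p_i: 110×0.21 = 23.1, 110×0.13 = 14.3, 110×0.31 = 34.1, 110×0.35 = 38.5.
cat         O        E   (O−E)²/E
winter     31     23.1      2.702
spring      5     14.3      6.048
summer     32     34.1      0.129
autumn     42     38.5      0.318
Sum = 9.20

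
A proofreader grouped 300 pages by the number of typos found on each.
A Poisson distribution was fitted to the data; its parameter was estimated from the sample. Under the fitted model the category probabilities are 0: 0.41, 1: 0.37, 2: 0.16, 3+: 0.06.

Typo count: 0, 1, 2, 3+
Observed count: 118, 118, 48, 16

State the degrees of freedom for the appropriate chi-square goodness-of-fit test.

There are k = 4 categories and 1 parameter estimated from the data, so df = 4 − 1 − 1 = 2.

2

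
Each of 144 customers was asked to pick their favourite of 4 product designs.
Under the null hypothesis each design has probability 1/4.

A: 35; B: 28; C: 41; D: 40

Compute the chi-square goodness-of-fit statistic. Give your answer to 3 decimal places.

Under H₀ each category has probability 1/4, so each expected count is 144/4 = 36.
A: (35 − 36)²/36 = 1/36 = 0.0278
B: (28 − 36)²/36 = 64/36 = 1.7778
C: (41 − 36)²/36 = 25/36 = 0.6944
D: (40 − 36)²/36 = 16/36 = 0.4444
Sum = 2.944

2.944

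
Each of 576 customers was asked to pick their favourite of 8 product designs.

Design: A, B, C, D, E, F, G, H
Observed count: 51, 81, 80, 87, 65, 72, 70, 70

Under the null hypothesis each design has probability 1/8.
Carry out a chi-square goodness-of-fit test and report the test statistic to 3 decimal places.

Expected count for each of the 8 categories: 576/8 = 72.
cat         O        E   (O−E)²/E
A          51       72     6.1250
B          81       72     1.1250
C          80       72     0.8889
D          87       72     3.1250
E          65       72     0.6806
F          72       72     0.0000
G          70       72     0.0556
H          70       72     0.0556
Sum = 12.056

12.056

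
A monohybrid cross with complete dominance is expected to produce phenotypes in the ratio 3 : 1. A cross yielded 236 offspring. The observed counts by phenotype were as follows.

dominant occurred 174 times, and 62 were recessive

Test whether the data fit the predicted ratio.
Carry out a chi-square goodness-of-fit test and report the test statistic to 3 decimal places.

Ratio total = 4. Expected counts: 236×3/4 = 177, 236×1/4 = 59.
cat            O        E   (O−E)²/E
dominant     174      177     0.0508
recessive     62       59     0.1525
Sum = 0.203

0.203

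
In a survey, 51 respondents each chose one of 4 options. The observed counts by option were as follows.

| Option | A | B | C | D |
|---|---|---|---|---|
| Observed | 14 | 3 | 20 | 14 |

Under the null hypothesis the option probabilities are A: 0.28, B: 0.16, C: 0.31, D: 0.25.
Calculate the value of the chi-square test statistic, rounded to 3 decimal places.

4.501

Expected counts E_i = n·p_i: 51×0.28 = 14.28, 51×0.16 = 8.16, 51×0.31 = 15.81, 51×0.25 = 12.75.
A: (14 − 14.28)²/14.28 = 0.0784/14.28 = 0.0055
B: (3 − 8.16)²/8.16 = 26.6256/8.16 = 3.2629
C: (20 − 15.81)²/15.81 = 17.5561/15.81 = 1.1104
D: (14 − 12.75)²/12.75 = 1.5625/12.75 = 0.1225
Sum = 4.501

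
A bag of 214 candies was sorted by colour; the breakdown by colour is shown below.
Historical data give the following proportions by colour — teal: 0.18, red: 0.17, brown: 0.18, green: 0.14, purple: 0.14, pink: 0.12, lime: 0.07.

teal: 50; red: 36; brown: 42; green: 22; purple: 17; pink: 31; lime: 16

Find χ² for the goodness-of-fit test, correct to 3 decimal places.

12.632

Expected counts E_i = n·p_i: 214×0.18 = 38.52, 214×0.17 = 36.38, 214×0.18 = 38.52, 214×0.14 = 29.96, 214×0.14 = 29.96, 214×0.12 = 25.68, 214×0.07 = 14.98.
cat         O        E   (O−E)²/E
teal       50    38.52     3.4213
red        36    36.38     0.0040
brown      42    38.52     0.3144
green      22    29.96     2.1149
purple     17    29.96     5.6062
pink       31    25.68     1.1021
lime       16    14.98     0.0695
Sum = 12.632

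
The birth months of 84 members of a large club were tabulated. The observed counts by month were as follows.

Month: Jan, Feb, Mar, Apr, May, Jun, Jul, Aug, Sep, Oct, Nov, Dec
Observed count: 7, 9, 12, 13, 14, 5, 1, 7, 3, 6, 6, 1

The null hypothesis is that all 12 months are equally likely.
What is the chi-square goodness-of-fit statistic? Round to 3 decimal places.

29.714

Under H₀ each category has probability 1/12, so each expected count is 84/12 = 7.
χ² = (7−7)²/7 + (9−7)²/7 + (12−7)²/7 + (13−7)²/7 + (14−7)²/7 + (5−7)²/7 + (1−7)²/7 + (7−7)²/7 + (3−7)²/7 + (6−7)²/7 + (6−7)²/7 + (1−7)²/7
   = 0.0000 + 0.5714 + 3.5714 + 5.1429 + 7.0000 + 0.5714 + 5.1429 + 0.0000 + 2.2857 + 0.1429 + 0.1429 + 5.1429
Sum = 29.714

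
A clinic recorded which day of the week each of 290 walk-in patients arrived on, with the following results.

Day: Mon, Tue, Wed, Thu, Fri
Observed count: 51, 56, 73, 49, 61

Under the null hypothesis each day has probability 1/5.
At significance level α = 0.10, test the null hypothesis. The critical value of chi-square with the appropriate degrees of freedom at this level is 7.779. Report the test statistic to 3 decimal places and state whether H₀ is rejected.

6.345; do not reject

Under H₀ each category has probability 1/5, so each expected count is 290/5 = 58.
Mon: (51 − 58)²/58 = 49/58 = 0.8448
Tue: (56 − 58)²/58 = 4/58 = 0.0690
Wed: (73 − 58)²/58 = 225/58 = 3.8793
Thu: (49 − 58)²/58 = 81/58 = 1.3966
Fri: (61 − 58)²/58 = 9/58 = 0.1552
Sum = 6.345
df = 4. Since 6.345 < 7.779, we do not reject H₀.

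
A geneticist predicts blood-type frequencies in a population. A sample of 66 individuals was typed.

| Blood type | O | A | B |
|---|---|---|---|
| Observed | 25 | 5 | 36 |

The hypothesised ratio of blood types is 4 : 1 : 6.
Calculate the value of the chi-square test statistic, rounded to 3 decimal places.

Ratio total = 11. Expected counts: 66×4/11 = 24, 66×1/11 = 6, 66×6/11 = 36.
χ² = (25−24)²/24 + (5−6)²/6 + (36−36)²/36
   = 0.0417 + 0.1667 + 0.0000
Sum = 0.208

0.208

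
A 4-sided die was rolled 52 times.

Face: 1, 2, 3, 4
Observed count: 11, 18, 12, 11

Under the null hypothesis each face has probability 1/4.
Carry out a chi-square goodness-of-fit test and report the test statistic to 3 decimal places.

2.615

Under H₀ each category has probability 1/4, so each expected count is 52/4 = 13.
1: (11 − 13)²/13 = 4/13 = 0.3077
2: (18 − 13)²/13 = 25/13 = 1.9231
3: (12 − 13)²/13 = 1/13 = 0.0769
4: (11 − 13)²/13 = 4/13 = 0.3077
Sum = 2.615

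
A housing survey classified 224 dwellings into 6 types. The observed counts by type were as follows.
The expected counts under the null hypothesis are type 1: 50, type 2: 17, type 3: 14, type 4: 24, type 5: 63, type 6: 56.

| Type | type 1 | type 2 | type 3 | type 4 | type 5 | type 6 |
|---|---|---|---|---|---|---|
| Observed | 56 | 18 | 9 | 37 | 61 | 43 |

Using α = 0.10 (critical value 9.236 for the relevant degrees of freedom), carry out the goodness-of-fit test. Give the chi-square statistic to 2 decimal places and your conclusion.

12.69; reject

type 1: (56 − 50)²/50 = 36/50 = 0.720
type 2: (18 − 17)²/17 = 1/17 = 0.059
type 3: (9 − 14)²/14 = 25/14 = 1.786
type 4: (37 − 24)²/24 = 169/24 = 7.042
type 5: (61 − 63)²/63 = 4/63 = 0.063
type 6: (43 − 56)²/56 = 169/56 = 3.018
Sum = 12.69
df = 5. Since 12.69 > 9.236, we reject H₀.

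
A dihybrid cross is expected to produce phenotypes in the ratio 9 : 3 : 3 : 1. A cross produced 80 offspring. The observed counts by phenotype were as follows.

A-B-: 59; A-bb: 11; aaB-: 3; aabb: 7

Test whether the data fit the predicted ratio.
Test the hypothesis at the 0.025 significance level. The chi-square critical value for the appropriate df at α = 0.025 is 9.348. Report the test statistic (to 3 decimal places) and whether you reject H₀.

Ratio total = 16. Expected counts: 80×9/16 = 45, 80×3/16 = 15, 80×3/16 = 15, 80×1/16 = 5.
χ² = (59−45)²/45 + (11−15)²/15 + (3−15)²/15 + (7−5)²/5
   = 4.3556 + 1.0667 + 9.6000 + 0.8000
Sum = 15.822
df = 3. Since 15.822 > 9.348, we reject H₀.

15.822; reject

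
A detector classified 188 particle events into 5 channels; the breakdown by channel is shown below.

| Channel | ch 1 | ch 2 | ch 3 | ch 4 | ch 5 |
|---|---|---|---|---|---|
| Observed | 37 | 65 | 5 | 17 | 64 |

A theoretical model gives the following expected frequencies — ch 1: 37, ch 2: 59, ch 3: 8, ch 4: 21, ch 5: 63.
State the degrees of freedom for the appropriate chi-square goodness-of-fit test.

4

There are k = 5 categories and no parameters were estimated from the data, so df = 5 − 1 = 4.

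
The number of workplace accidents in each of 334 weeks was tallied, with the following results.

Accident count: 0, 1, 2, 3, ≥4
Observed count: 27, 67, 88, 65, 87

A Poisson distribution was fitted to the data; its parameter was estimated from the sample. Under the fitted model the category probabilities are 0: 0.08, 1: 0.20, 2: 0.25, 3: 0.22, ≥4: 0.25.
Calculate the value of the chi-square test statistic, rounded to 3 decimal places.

Expected counts E_i = n·p_i: 334×0.08 = 26.72, 334×0.20 = 66.8, 334×0.25 = 83.5, 334×0.22 = 73.48, 334×0.25 = 83.5.
0: (27 − 26.72)²/26.72 = 0.0784/26.72 = 0.0029
1: (67 − 66.8)²/66.8 = 0.04/66.8 = 0.0006
2: (88 − 83.5)²/83.5 = 20.25/83.5 = 0.2425
3: (65 − 73.48)²/73.48 = 71.9104/73.48 = 0.9786
≥4: (87 − 83.5)²/83.5 = 12.25/83.5 = 0.1467
Sum = 1.371

1.371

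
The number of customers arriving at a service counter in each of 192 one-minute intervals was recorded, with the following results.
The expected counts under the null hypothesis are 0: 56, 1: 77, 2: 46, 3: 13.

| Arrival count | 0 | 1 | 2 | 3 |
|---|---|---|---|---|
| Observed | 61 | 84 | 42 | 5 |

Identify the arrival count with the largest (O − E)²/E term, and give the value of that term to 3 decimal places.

0: (61 − 56)²/56 = 25/56 = 0.4464
1: (84 − 77)²/77 = 49/77 = 0.6364
2: (42 − 46)²/46 = 16/46 = 0.3478
3: (5 − 13)²/13 = 64/13 = 4.9231
The largest term is for 3: 4.923.

3, 4.923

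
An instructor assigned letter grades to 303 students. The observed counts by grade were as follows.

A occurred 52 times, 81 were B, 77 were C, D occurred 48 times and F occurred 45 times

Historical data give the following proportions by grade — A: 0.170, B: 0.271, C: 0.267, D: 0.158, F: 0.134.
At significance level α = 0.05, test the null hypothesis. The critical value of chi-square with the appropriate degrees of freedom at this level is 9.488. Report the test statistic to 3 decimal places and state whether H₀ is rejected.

0.685; do not reject

Expected counts E_i = n·p_i: 303×0.170 = 51.51, 303×0.271 = 82.113, 303×0.267 = 80.901, 303×0.158 = 47.874, 303×0.134 = 40.602.
cat         O        E   (O−E)²/E
A          52    51.51     0.0047
B          81   82.113     0.0151
C          77   80.901     0.1881
D          48   47.874     0.0003
F          45   40.602     0.4764
Sum = 0.685
df = 4. Since 0.685 < 9.488, we do not reject H₀.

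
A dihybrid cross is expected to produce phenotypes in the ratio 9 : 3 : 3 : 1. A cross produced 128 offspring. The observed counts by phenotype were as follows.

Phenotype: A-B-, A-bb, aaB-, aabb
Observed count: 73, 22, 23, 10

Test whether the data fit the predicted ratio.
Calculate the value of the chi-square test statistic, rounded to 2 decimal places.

Ratio total = 16. Expected counts: 128×9/16 = 72, 128×3/16 = 24, 128×3/16 = 24, 128×1/16 = 8.
χ² = (73−72)²/72 + (22−24)²/24 + (23−24)²/24 + (10−8)²/8
   = 0.014 + 0.167 + 0.042 + 0.500
Sum = 0.72

0.72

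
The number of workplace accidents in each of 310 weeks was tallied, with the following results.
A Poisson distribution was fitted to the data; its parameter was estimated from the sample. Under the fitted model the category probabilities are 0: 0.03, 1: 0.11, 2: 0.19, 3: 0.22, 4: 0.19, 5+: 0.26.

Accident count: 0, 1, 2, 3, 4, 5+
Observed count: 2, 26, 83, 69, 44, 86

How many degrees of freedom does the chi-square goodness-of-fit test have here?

4

There are k = 6 categories and 1 parameter estimated from the data, so df = 6 − 1 − 1 = 4.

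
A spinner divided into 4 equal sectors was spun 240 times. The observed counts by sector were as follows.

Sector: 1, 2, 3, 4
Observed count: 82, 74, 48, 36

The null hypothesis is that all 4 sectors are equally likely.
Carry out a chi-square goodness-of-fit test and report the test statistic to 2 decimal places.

23.33

Under H₀ each category has probability 1/4, so each expected count is 240/4 = 60.
χ² = (82−60)²/60 + (74−60)²/60 + (48−60)²/60 + (36−60)²/60
   = 8.067 + 3.267 + 2.400 + 9.600
Sum = 23.33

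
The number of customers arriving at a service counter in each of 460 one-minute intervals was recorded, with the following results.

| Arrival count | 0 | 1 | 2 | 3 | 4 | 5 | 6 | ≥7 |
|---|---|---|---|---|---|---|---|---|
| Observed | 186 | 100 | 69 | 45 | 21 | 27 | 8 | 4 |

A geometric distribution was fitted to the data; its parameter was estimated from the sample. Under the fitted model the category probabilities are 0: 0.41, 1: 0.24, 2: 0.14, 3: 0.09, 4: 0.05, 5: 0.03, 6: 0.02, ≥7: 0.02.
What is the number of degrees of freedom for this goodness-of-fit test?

6

There are k = 8 categories and 1 parameter estimated from the data, so df = 8 − 1 − 1 = 6.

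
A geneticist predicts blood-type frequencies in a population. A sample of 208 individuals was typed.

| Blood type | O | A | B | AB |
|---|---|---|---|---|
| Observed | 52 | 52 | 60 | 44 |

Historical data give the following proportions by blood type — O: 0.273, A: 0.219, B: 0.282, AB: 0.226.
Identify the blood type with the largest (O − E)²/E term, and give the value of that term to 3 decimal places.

Expected counts E_i = n·p_i: 208×0.273 = 56.784, 208×0.219 = 45.552, 208×0.282 = 58.656, 208×0.226 = 47.008.
cat         O        E   (O−E)²/E
O          52   56.784     0.4030
A          52   45.552     0.9127
B          60   58.656     0.0308
AB         44   47.008     0.1925
The largest term is for A: 0.913.

A, 0.913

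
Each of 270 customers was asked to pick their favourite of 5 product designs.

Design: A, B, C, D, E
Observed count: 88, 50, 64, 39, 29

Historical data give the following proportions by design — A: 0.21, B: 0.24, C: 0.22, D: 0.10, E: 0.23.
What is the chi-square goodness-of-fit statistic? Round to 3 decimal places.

Expected counts E_i = n·p_i: 270×0.21 = 56.7, 270×0.24 = 64.8, 270×0.22 = 59.4, 270×0.10 = 27, 270×0.23 = 62.1.
A: (88 − 56.7)²/56.7 = 979.69/56.7 = 17.2785
B: (50 − 64.8)²/64.8 = 219.04/64.8 = 3.3802
C: (64 − 59.4)²/59.4 = 21.16/59.4 = 0.3562
D: (39 − 27)²/27 = 144/27 = 5.3333
E: (29 − 62.1)²/62.1 = 1095.61/62.1 = 17.6427
Sum = 43.991

43.991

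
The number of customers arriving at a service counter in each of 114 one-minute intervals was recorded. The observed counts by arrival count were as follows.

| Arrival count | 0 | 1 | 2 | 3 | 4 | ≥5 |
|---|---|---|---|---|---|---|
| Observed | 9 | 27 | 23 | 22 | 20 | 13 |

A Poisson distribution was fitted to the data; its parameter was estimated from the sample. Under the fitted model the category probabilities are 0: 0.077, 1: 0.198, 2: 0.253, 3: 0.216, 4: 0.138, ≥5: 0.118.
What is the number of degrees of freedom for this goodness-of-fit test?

There are k = 6 categories and 1 parameter estimated from the data, so df = 6 − 1 − 1 = 4.

4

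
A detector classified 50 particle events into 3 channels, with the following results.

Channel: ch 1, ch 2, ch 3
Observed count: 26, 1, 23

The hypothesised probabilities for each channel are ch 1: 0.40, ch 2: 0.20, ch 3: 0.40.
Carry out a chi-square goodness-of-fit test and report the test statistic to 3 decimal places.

Expected counts E_i = n·p_i: 50×0.40 = 20, 50×0.20 = 10, 50×0.40 = 20.
χ² = (26−20)²/20 + (1−10)²/10 + (23−20)²/20
   = 1.8000 + 8.1000 + 0.4500
Sum = 10.350

10.350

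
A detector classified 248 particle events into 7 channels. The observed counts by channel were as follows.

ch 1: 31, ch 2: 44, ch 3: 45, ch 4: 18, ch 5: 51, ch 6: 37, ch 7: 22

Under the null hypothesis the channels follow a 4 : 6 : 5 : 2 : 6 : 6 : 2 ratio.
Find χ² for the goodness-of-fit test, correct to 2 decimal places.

6.20

Ratio total = 31. Expected counts: 248×4/31 = 32, 248×6/31 = 48, 248×5/31 = 40, 248×2/31 = 16, 248×6/31 = 48, 248×6/31 = 48, 248×2/31 = 16.
χ² = (31−32)²/32 + (44−48)²/48 + (45−40)²/40 + (18−16)²/16 + (51−48)²/48 + (37−48)²/48 + (22−16)²/16
   = 0.031 + 0.333 + 0.625 + 0.250 + 0.188 + 2.521 + 2.250
Sum = 6.20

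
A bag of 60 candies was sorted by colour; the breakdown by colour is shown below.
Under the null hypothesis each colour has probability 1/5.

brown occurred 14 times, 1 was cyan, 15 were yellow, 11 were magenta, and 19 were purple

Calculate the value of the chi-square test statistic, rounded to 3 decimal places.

Under H₀ each category has probability 1/5, so each expected count is 60/5 = 12.
χ² = (14−12)²/12 + (1−12)²/12 + (15−12)²/12 + (11−12)²/12 + (19−12)²/12
   = 0.3333 + 10.0833 + 0.7500 + 0.0833 + 4.0833
Sum = 15.333

15.333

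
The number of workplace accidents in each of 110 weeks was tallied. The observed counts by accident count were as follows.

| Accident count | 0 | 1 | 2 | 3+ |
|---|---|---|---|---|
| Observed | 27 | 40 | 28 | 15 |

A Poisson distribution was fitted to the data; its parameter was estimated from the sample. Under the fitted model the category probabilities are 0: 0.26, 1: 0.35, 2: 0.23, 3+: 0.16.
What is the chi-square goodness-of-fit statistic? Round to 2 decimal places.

0.82

Expected counts E_i = n·p_i: 110×0.26 = 28.6, 110×0.35 = 38.5, 110×0.23 = 25.3, 110×0.16 = 17.6.
cat         O        E   (O−E)²/E
0          27     28.6      0.090
1          40     38.5      0.058
2          28     25.3      0.288
3+         15     17.6      0.384
Sum = 0.82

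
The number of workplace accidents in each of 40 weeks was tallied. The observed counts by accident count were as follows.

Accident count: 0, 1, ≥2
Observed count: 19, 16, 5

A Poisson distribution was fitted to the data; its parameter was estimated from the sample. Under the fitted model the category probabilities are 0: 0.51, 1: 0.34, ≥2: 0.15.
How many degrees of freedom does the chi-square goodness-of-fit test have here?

There are k = 3 categories and 1 parameter estimated from the data, so df = 3 − 1 − 1 = 1.

1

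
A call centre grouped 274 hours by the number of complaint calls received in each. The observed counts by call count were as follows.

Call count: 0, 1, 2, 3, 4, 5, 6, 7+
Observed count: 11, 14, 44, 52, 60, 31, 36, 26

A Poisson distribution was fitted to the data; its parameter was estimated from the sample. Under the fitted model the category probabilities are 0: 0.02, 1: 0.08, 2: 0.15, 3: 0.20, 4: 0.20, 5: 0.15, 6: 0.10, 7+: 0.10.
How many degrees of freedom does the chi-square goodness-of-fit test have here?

6

There are k = 8 categories and 1 parameter estimated from the data, so df = 8 − 1 − 1 = 6.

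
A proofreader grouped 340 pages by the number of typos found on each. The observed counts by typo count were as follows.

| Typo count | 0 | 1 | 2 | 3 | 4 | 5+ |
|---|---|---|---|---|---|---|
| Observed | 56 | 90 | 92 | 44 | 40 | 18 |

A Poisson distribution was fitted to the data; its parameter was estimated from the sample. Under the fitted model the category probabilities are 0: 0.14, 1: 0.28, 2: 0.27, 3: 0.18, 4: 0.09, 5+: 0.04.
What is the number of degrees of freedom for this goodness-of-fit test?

There are k = 6 categories and 1 parameter estimated from the data, so df = 6 − 1 − 1 = 4.

4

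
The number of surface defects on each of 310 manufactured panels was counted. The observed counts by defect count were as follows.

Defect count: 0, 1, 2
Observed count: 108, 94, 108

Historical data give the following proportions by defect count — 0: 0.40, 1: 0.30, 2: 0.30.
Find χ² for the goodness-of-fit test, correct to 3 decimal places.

Expected counts E_i = n·p_i: 310×0.40 = 124, 310×0.30 = 93, 310×0.30 = 93.
cat         O        E   (O−E)²/E
0         108      124     2.0645
1          94       93     0.0108
2         108       93     2.4194
Sum = 4.495

4.495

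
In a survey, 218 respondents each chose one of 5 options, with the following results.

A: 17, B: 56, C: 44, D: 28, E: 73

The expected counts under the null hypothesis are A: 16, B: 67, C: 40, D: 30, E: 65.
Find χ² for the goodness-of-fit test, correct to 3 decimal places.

cat         O        E   (O−E)²/E
A          17       16     0.0625
B          56       67     1.8060
C          44       40     0.4000
D          28       30     0.1333
E          73       65     0.9846
Sum = 3.386

3.386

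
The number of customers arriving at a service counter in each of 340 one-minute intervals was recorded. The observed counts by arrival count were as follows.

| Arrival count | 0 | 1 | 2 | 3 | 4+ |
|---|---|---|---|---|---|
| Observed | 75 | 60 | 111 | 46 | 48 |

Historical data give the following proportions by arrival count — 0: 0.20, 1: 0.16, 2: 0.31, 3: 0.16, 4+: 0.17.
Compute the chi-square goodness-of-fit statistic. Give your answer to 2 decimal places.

Expected counts E_i = n·p_i: 340×0.20 = 68, 340×0.16 = 54.4, 340×0.31 = 105.4, 340×0.16 = 54.4, 340×0.17 = 57.8.
χ² = (75−68)²/68 + (60−54.4)²/54.4 + (111−105.4)²/105.4 + (46−54.4)²/54.4 + (48−57.8)²/57.8
   = 0.721 + 0.576 + 0.298 + 1.297 + 1.662
Sum = 4.55

4.55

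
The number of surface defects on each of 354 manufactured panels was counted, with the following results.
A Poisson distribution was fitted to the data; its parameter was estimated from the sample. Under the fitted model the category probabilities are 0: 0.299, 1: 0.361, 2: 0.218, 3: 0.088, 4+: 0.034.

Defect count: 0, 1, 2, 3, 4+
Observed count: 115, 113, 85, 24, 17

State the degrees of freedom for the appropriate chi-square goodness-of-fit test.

3

There are k = 5 categories and 1 parameter estimated from the data, so df = 5 − 1 − 1 = 3.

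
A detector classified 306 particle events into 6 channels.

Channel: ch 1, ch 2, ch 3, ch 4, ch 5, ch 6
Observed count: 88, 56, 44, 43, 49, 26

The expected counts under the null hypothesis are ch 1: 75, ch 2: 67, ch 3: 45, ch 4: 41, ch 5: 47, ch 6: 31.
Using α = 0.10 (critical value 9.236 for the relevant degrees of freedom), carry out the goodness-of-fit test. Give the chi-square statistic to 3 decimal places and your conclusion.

cat         O        E   (O−E)²/E
ch 1       88       75     2.2533
ch 2       56       67     1.8060
ch 3       44       45     0.0222
ch 4       43       41     0.0976
ch 5       49       47     0.0851
ch 6       26       31     0.8065
Sum = 5.071
df = 5. Since 5.071 < 9.236, we do not reject H₀.

5.071; do not reject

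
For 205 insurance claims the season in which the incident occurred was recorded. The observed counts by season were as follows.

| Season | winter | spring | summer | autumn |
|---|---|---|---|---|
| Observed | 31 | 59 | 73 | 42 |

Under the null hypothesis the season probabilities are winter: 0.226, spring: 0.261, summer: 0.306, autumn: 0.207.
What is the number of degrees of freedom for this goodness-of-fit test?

There are k = 4 categories and no parameters were estimated from the data, so df = 4 − 1 = 3.

3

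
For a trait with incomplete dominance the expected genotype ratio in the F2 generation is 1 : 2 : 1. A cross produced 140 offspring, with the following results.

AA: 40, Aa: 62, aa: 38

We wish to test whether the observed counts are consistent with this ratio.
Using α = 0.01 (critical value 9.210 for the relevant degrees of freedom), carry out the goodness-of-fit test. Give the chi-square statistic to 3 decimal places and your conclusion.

1.886; do not reject

Ratio total = 4. Expected counts: 140×1/4 = 35, 140×2/4 = 70, 140×1/4 = 35.
χ² = (40−35)²/35 + (62−70)²/70 + (38−35)²/35
   = 0.7143 + 0.9143 + 0.2571
Sum = 1.886
df = 2. Since 1.886 < 9.210, we do not reject H₀.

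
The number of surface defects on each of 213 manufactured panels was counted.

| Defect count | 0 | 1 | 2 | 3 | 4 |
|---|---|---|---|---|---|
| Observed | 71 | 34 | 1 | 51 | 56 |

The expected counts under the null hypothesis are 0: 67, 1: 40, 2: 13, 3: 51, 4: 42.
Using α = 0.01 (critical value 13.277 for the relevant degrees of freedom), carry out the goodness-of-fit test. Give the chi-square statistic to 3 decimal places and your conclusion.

16.882; reject

0: (71 − 67)²/67 = 16/67 = 0.2388
1: (34 − 40)²/40 = 36/40 = 0.9000
2: (1 − 13)²/13 = 144/13 = 11.0769
3: (51 − 51)²/51 = 0/51 = 0.0000
4: (56 − 42)²/42 = 196/42 = 4.6667
Sum = 16.882
df = 4. Since 16.882 > 13.277, we reject H₀.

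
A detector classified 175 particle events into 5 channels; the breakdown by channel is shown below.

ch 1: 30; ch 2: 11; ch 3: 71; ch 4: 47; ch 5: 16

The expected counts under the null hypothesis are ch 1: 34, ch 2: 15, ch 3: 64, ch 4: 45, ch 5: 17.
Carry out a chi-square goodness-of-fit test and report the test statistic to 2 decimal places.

2.45

cat         O        E   (O−E)²/E
ch 1       30       34      0.471
ch 2       11       15      1.067
ch 3       71       64      0.766
ch 4       47       45      0.089
ch 5       16       17      0.059
Sum = 2.45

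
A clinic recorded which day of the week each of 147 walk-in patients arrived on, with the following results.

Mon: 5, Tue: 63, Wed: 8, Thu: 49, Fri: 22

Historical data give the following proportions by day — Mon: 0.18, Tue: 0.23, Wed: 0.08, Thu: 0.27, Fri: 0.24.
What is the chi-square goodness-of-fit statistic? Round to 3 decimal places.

Expected counts E_i = n·p_i: 147×0.18 = 26.46, 147×0.23 = 33.81, 147×0.08 = 11.76, 147×0.27 = 39.69, 147×0.24 = 35.28.
cat         O        E   (O−E)²/E
Mon         5    26.46    17.4048
Tue        63    33.81    25.2013
Wed         8    11.76     1.2022
Thu        49    39.69     2.1838
Fri        22    35.28     4.9988
Sum = 50.991

50.991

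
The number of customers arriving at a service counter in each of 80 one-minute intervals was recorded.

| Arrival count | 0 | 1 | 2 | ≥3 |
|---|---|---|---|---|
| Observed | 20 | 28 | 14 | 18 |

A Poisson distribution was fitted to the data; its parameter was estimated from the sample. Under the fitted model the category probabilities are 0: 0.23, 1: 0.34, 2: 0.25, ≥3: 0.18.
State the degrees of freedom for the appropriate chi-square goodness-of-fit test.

2

There are k = 4 categories and 1 parameter estimated from the data, so df = 4 − 1 − 1 = 2.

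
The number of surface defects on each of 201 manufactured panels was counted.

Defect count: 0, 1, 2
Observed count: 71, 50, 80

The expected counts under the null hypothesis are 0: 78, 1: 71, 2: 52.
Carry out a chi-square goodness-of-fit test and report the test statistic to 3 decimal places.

21.916

χ² = (71−78)²/78 + (50−71)²/71 + (80−52)²/52
   = 0.6282 + 6.2113 + 15.0769
Sum = 21.916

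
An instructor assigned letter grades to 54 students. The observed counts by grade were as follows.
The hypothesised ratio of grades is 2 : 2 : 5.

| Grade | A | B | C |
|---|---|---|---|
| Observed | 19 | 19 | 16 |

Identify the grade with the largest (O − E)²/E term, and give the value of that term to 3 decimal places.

C, 6.533

Ratio total = 9. Expected counts: 54×2/9 = 12, 54×2/9 = 12, 54×5/9 = 30.
A: (19 − 12)²/12 = 49/12 = 4.0833
B: (19 − 12)²/12 = 49/12 = 4.0833
C: (16 − 30)²/30 = 196/30 = 6.5333
The largest term is for C: 6.533.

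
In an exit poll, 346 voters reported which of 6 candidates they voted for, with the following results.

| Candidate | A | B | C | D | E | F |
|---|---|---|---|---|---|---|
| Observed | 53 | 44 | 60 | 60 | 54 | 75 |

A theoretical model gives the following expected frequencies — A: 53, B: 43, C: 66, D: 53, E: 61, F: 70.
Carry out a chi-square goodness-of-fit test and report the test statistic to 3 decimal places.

2.654

cat         O        E   (O−E)²/E
A          53       53     0.0000
B          44       43     0.0233
C          60       66     0.5455
D          60       53     0.9245
E          54       61     0.8033
F          75       70     0.3571
Sum = 2.654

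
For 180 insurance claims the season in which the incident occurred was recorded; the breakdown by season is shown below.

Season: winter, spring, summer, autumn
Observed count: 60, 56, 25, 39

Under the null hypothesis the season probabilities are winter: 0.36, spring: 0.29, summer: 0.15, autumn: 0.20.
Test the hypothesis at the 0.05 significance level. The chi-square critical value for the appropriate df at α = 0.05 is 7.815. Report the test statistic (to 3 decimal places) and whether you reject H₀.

1.030; do not reject

Expected counts E_i = n·p_i: 180×0.36 = 64.8, 180×0.29 = 52.2, 180×0.15 = 27, 180×0.20 = 36.
cat         O        E   (O−E)²/E
winter     60     64.8     0.3556
spring     56     52.2     0.2766
summer     25       27     0.1481
autumn     39       36     0.2500
Sum = 1.030
df = 3. Since 1.030 < 7.815, we do not reject H₀.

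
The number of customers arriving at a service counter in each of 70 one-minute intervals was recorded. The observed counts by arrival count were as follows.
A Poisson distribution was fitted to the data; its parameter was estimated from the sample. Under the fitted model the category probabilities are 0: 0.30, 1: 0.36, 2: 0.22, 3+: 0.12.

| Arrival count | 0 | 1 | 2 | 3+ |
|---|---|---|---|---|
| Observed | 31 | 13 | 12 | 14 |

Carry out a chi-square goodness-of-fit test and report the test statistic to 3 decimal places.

15.152

Expected counts E_i = n·p_i: 70×0.30 = 21, 70×0.36 = 25.2, 70×0.22 = 15.4, 70×0.12 = 8.4.
0: (31 − 21)²/21 = 100/21 = 4.7619
1: (13 − 25.2)²/25.2 = 148.84/25.2 = 5.9063
2: (12 − 15.4)²/15.4 = 11.56/15.4 = 0.7506
3+: (14 − 8.4)²/8.4 = 31.36/8.4 = 3.7333
Sum = 15.152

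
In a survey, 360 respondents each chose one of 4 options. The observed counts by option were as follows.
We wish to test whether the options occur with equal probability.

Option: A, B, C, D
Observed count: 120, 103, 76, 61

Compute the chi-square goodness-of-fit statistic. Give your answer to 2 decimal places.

23.40

Expected count for each of the 4 categories: 360/4 = 90.
A: (120 − 90)²/90 = 900/90 = 10.000
B: (103 − 90)²/90 = 169/90 = 1.878
C: (76 − 90)²/90 = 196/90 = 2.178
D: (61 − 90)²/90 = 841/90 = 9.344
Sum = 23.40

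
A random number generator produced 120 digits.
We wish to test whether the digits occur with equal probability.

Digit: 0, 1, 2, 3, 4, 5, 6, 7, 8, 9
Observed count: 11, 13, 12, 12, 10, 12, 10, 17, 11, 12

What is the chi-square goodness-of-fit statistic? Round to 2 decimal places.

3.00

Under H₀ each category has probability 1/10, so each expected count is 120/10 = 12.
0: (11 − 12)²/12 = 1/12 = 0.083
1: (13 − 12)²/12 = 1/12 = 0.083
2: (12 − 12)²/12 = 0/12 = 0.000
3: (12 − 12)²/12 = 0/12 = 0.000
4: (10 − 12)²/12 = 4/12 = 0.333
5: (12 − 12)²/12 = 0/12 = 0.000
6: (10 − 12)²/12 = 4/12 = 0.333
7: (17 − 12)²/12 = 25/12 = 2.083
8: (11 − 12)²/12 = 1/12 = 0.083
9: (12 − 12)²/12 = 0/12 = 0.000
Sum = 3.00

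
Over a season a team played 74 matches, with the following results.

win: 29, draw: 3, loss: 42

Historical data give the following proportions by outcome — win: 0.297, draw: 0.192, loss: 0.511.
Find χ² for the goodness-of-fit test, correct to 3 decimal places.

Expected counts E_i = n·p_i: 74×0.297 = 21.978, 74×0.192 = 14.208, 74×0.511 = 37.814.
cat         O        E   (O−E)²/E
win        29   21.978     2.2435
draw        3   14.208     8.8414
loss       42   37.814     0.4634
Sum = 11.548

11.548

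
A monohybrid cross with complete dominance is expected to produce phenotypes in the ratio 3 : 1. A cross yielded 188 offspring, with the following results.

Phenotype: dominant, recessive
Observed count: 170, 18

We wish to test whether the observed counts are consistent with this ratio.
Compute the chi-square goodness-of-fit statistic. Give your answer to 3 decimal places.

Ratio total = 4. Expected counts: 188×3/4 = 141, 188×1/4 = 47.
χ² = (170−141)²/141 + (18−47)²/47
   = 5.9645 + 17.8936
Sum = 23.858

23.858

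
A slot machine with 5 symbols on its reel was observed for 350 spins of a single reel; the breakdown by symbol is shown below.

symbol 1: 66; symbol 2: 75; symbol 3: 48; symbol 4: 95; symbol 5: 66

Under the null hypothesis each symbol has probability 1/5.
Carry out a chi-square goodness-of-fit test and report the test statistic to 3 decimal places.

16.657

Under H₀ each category has probability 1/5, so each expected count is 350/5 = 70.
symbol 1: (66 − 70)²/70 = 16/70 = 0.2286
symbol 2: (75 − 70)²/70 = 25/70 = 0.3571
symbol 3: (48 − 70)²/70 = 484/70 = 6.9143
symbol 4: (95 − 70)²/70 = 625/70 = 8.9286
symbol 5: (66 − 70)²/70 = 16/70 = 0.2286
Sum = 16.657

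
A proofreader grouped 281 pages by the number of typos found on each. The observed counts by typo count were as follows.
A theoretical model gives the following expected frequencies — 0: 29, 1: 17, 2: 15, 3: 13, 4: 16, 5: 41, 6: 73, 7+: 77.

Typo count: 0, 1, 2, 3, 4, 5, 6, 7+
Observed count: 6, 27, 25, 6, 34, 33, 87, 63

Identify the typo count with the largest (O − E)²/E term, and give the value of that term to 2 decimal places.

4, 20.25

χ² = (6−29)²/29 + (27−17)²/17 + (25−15)²/15 + (6−13)²/13 + (34−16)²/16 + (33−41)²/41 + (87−73)²/73 + (63−77)²/77
   = 18.241 + 5.882 + 6.667 + 3.769 + 20.250 + 1.561 + 2.685 + 2.545
The largest term is for 4: 20.25.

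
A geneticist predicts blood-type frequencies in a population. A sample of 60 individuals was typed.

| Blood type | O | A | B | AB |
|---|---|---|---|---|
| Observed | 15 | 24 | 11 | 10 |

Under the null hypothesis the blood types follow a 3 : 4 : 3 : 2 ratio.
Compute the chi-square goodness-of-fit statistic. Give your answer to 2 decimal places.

Ratio total = 12. Expected counts: 60×3/12 = 15, 60×4/12 = 20, 60×3/12 = 15, 60×2/12 = 10.
O: (15 − 15)²/15 = 0/15 = 0.000
A: (24 − 20)²/20 = 16/20 = 0.800
B: (11 − 15)²/15 = 16/15 = 1.067
AB: (10 − 10)²/10 = 0/10 = 0.000
Sum = 1.87

1.87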